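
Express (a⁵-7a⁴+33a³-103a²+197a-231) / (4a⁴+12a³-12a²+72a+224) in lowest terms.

(a³-4a²+14a-33)/(4a²+24a+32)

Apply the Euclidean algorithm:
  a⁵-7a⁴+33a³-103a²+197a-231 = ((1/4)a-5/2)(4a⁴+12a³-12a²+72a+224) + (66a³-151a²+321a+329)
  4a⁴+12a³-12a²+72a+224 = ((2/33)a+349/1089)(66a³-151a²+321a+329) + ((18445/1089)a²-(18445/363)a+129115/1089)
  66a³-151a²+321a+329 = ((71874/18445)a+51183/18445)((18445/1089)a²-(18445/363)a+129115/1089) + (0)
Last nonzero remainder: (18445/1089)a²-(18445/363)a+129115/1089. Dividing through by 18445/1089 gives the monic gcd a²-3a+7.
Cancel a²-3a+7 from numerator and denominator to get the reduced form.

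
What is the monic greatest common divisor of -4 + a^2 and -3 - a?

1

Euclidean algorithm in ℚ[a]:
  a^2 - 4 = (-a + 3)(-a - 3) + (5)
  -a - 3 = (-(1/5)a - 3/5)(5) + (0)
The last nonzero remainder is the constant 5, so the polynomials are coprime and gcd = 1.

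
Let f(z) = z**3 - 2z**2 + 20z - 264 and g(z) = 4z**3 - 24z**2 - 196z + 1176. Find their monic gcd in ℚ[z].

z - 6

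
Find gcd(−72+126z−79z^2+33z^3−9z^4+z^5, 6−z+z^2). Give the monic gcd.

6−z+z^2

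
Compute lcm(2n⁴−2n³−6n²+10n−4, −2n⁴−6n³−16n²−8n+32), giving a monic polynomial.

Euclidean algorithm in ℚ[n]:
  2n⁴−2n³−6n²+10n−4 = (−1)(−2n⁴−6n³−16n²−8n+32) + (−8n³−22n²+2n+28)
  −2n⁴−6n³−16n²−8n+32 = ((1/4)n+1/16)(−8n³−22n²+2n+28) + (−(121/8)n²−(121/8)n+121/4)
  −8n³−22n²+2n+28 = ((64/121)n+112/121)(−(121/8)n²−(121/8)n+121/4) + (0)
Last nonzero remainder: −(121/8)n²−(121/8)n+121/4. Dividing through by −121/8 gives the monic gcd n²+n−2.
Then lcm(f, g) = f·g / gcd(f, g); expanding and making the result monic gives the answer.

n⁶+n⁵+3n⁴−9n³−16n²+36n−16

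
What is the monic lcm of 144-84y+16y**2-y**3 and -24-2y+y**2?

-576+192y+20y**2-12y**3+y**4

By polynomial division,
  -y**3+16y**2-84y+144 = (-y+14)(y**2-2y-24) + (-80y+480)
  y**2-2y-24 = (-(1/80)y-1/20)(-80y+480) + (0)
Last nonzero remainder: -80y+480. Dividing through by -80 gives the monic gcd y-6.
Then lcm(f, g) = f·g / gcd(f, g); expanding and making the result monic gives the answer.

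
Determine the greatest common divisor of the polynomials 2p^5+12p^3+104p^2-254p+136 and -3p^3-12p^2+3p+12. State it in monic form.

Repeated division with remainder:
  2p^5+12p^3+104p^2-254p+136 = (-(2/3)p^2+(8/3)p-46/3)(-3p^3-12p^2+3p+12) + (-80p^2-240p+320)
  -3p^3-12p^2+3p+12 = ((3/80)p+3/80)(-80p^2-240p+320) + (0)
Last nonzero remainder: -80p^2-240p+320. Dividing through by -80 gives the monic gcd p^2+3p-4.

p^2+3p-4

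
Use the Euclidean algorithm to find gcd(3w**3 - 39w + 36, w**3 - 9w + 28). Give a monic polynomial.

w + 4

Repeated division with remainder:
  3w**3 - 39w + 36 = (3)(w**3 - 9w + 28) + (-12w - 48)
  w**3 - 9w + 28 = (-(1/12)w**2 + (1/3)w - 7/12)(-12w - 48) + (0)
Last nonzero remainder: -12w - 48. Dividing through by -12 gives the monic gcd w + 4.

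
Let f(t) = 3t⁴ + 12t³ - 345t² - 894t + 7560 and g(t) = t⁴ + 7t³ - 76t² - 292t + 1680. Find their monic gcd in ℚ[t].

Repeated division with remainder:
  3t⁴ + 12t³ - 345t² - 894t + 7560 = (3)(t⁴ + 7t³ - 76t² - 292t + 1680) + (-9t³ - 117t² - 18t + 2520)
  t⁴ + 7t³ - 76t² - 292t + 1680 = (-(1/9)t + 2/3)(-9t³ - 117t² - 18t + 2520) + (0)
Last nonzero remainder: -9t³ - 117t² - 18t + 2520. Dividing through by -9 gives the monic gcd t³ + 13t² + 2t - 280.

t³ + 13t² + 2t - 280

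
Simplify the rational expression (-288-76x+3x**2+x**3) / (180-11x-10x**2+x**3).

(8+x)/(-5+x)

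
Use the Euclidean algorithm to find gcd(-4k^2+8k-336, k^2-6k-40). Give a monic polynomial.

1

Euclidean algorithm in ℚ[k]:
  -4k^2+8k-336 = (-4)(k^2-6k-40) + (-16k-496)
  k^2-6k-40 = (-(1/16)k+37/16)(-16k-496) + (1107)
  -16k-496 = (-(16/1107)k-496/1107)(1107) + (0)
The last nonzero remainder is the constant 1107, so the polynomials are coprime and gcd = 1.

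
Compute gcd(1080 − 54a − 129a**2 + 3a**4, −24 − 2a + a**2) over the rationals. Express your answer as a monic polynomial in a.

−24 − 2a + a**2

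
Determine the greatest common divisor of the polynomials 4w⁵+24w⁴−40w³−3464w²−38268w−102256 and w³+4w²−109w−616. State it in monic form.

w²−4w−77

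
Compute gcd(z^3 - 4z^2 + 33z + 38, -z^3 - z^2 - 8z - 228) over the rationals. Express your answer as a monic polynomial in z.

z^2 - 5z + 38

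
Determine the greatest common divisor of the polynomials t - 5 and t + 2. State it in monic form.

Repeated division with remainder:
  t - 5 = (t + 2) + (-7)
  t + 2 = (-(1/7)t - 2/7)(-7) + (0)
The last nonzero remainder is the constant -7, so the polynomials are coprime and gcd = 1.

1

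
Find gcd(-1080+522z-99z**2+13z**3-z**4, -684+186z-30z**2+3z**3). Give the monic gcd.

-6+z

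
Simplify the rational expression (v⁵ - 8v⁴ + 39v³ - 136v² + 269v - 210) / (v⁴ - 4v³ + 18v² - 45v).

(v³ - 7v² + 17v - 14)/(v² - 3v)

Euclidean algorithm in ℚ[v]:
  v⁵ - 8v⁴ + 39v³ - 136v² + 269v - 210 = (v - 4)(v⁴ - 4v³ + 18v² - 45v) + (5v³ - 19v² + 89v - 210)
  v⁴ - 4v³ + 18v² - 45v = ((1/5)v - 1/25)(5v³ - 19v² + 89v - 210) + (-(14/25)v² + (14/25)v - 42/5)
  5v³ - 19v² + 89v - 210 = (-(125/14)v + 25)(-(14/25)v² + (14/25)v - 42/5) + (0)
Last nonzero remainder: -(14/25)v² + (14/25)v - 42/5. Dividing through by -14/25 gives the monic gcd v² - v + 15.
Cancel v² - v + 15 from numerator and denominator to get the reduced form.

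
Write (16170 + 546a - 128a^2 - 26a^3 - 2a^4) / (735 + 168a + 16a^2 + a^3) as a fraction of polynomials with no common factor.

(154 - 8a - 2a^2)/(7 + a)

Repeated division with remainder:
  -2a^4 - 26a^3 - 128a^2 + 546a + 16170 = (-2a + 6)(a^3 + 16a^2 + 168a + 735) + (112a^2 + 1008a + 11760)
  a^3 + 16a^2 + 168a + 735 = ((1/112)a + 1/16)(112a^2 + 1008a + 11760) + (0)
Last nonzero remainder: 112a^2 + 1008a + 11760. Dividing through by 112 gives the monic gcd a^2 + 9a + 105.
Cancel a^2 + 9a + 105 from numerator and denominator to get the reduced form.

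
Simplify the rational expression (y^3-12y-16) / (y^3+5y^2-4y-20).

Euclidean algorithm in ℚ[y]:
  y^3-12y-16 = (y^3+5y^2-4y-20) + (-5y^2-8y+4)
  y^3+5y^2-4y-20 = (-(1/5)y-17/25)(-5y^2-8y+4) + (-(216/25)y-432/25)
  -5y^2-8y+4 = ((125/216)y-25/108)(-(216/25)y-432/25) + (0)
Last nonzero remainder: -(216/25)y-432/25. Dividing through by -216/25 gives the monic gcd y+2.
Cancel y+2 from numerator and denominator to get the reduced form.

(y^2-2y-8)/(y^2+3y-10)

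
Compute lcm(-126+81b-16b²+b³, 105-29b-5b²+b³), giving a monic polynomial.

-630+279b+b²-11b³+b⁴

Repeated division with remainder:
  b³-16b²+81b-126 = (b³-5b²-29b+105) + (-11b²+110b-231)
  b³-5b²-29b+105 = (-(1/11)b-5/11)(-11b²+110b-231) + (0)
Last nonzero remainder: -11b²+110b-231. Dividing through by -11 gives the monic gcd b²-10b+21.
Then lcm(f, g) = f·g / gcd(f, g); expanding and making the result monic gives the answer.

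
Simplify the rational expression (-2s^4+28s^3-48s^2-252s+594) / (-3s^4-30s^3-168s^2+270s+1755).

(2s^2-28s+66)/(3s^2+30s+195)

Apply the Euclidean algorithm:
  -2s^4+28s^3-48s^2-252s+594 = (2/3)(-3s^4-30s^3-168s^2+270s+1755) + (48s^3+64s^2-432s-576)
  -3s^4-30s^3-168s^2+270s+1755 = (-(1/16)s-13/24)(48s^3+64s^2-432s-576) + (-(481/3)s^2+1443)
  48s^3+64s^2-432s-576 = (-(144/481)s-192/481)(-(481/3)s^2+1443) + (0)
Last nonzero remainder: -(481/3)s^2+1443. Dividing through by -481/3 gives the monic gcd s^2-9.
Cancel s^2-9 from numerator and denominator to get the reduced form.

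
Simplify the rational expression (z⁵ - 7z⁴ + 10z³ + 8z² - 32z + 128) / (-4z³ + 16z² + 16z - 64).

(-z³ + 5z² - 8z + 16)/(4z - 8)

Apply the Euclidean algorithm:
  z⁵ - 7z⁴ + 10z³ + 8z² - 32z + 128 = (-(1/4)z² + (3/4)z - 1/2)(-4z³ + 16z² + 16z - 64) + (-12z² + 24z + 96)
  -4z³ + 16z² + 16z - 64 = ((1/3)z - 2/3)(-12z² + 24z + 96) + (0)
Last nonzero remainder: -12z² + 24z + 96. Dividing through by -12 gives the monic gcd z² - 2z - 8.
Cancel z² - 2z - 8 from numerator and denominator to get the reduced form.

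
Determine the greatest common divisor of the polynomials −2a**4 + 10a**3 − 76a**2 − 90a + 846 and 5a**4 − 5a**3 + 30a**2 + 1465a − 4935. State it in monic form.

a**3 − 8a**2 + 62a − 141

By polynomial division,
  −2a**4 + 10a**3 − 76a**2 − 90a + 846 = (−2/5)(5a**4 − 5a**3 + 30a**2 + 1465a − 4935) + (8a**3 − 64a**2 + 496a − 1128)
  5a**4 − 5a**3 + 30a**2 + 1465a − 4935 = ((5/8)a + 35/8)(8a**3 − 64a**2 + 496a − 1128) + (0)
Last nonzero remainder: 8a**3 − 64a**2 + 496a − 1128. Dividing through by 8 gives the monic gcd a**3 − 8a**2 + 62a − 141.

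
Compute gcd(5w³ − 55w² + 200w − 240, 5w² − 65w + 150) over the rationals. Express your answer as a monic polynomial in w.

w − 3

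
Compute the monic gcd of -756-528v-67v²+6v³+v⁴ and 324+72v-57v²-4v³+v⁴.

Euclidean algorithm in ℚ[v]:
  v⁴+6v³-67v²-528v-756 = (v⁴-4v³-57v²+72v+324) + (10v³-10v²-600v-1080)
  v⁴-4v³-57v²+72v+324 = ((1/10)v-3/10)(10v³-10v²-600v-1080) + (0)
Last nonzero remainder: 10v³-10v²-600v-1080. Dividing through by 10 gives the monic gcd v³-v²-60v-108.

-108-60v-v²+v³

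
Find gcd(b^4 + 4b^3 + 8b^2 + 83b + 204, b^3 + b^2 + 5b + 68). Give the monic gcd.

By polynomial division,
  b^4 + 4b^3 + 8b^2 + 83b + 204 = (b + 3)(b^3 + b^2 + 5b + 68) + (0)
The last nonzero remainder b^3 + b^2 + 5b + 68 is already monic.

b^3 + b^2 + 5b + 68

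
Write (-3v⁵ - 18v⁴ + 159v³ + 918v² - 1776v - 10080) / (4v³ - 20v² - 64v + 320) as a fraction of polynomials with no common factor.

By polynomial division,
  -3v⁵ - 18v⁴ + 159v³ + 918v² - 1776v - 10080 = (-(3/4)v² - (33/4)v - 27/2)(4v³ - 20v² - 64v + 320) + (360v² - 5760)
  4v³ - 20v² - 64v + 320 = ((1/90)v - 1/18)(360v² - 5760) + (0)
Last nonzero remainder: 360v² - 5760. Dividing through by 360 gives the monic gcd v² - 16.
Cancel v² - 16 from numerator and denominator to get the reduced form.

(-3v³ - 18v² + 111v + 630)/(4v - 20)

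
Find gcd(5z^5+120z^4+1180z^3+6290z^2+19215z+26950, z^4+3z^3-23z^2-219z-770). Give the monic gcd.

z^3+10z^2+47z+110

Repeated division with remainder:
  5z^5+120z^4+1180z^3+6290z^2+19215z+26950 = (5z+105)(z^4+3z^3-23z^2-219z-770) + (980z^3+9800z^2+46060z+107800)
  z^4+3z^3-23z^2-219z-770 = ((1/980)z-1/140)(980z^3+9800z^2+46060z+107800) + (0)
Last nonzero remainder: 980z^3+9800z^2+46060z+107800. Dividing through by 980 gives the monic gcd z^3+10z^2+47z+110.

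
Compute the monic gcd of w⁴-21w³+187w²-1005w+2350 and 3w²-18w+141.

By polynomial division,
  w⁴-21w³+187w²-1005w+2350 = ((1/3)w²-5w+50/3)(3w²-18w+141) + (0)
Last nonzero remainder: 3w²-18w+141. Dividing through by 3 gives the monic gcd w²-6w+47.

w²-6w+47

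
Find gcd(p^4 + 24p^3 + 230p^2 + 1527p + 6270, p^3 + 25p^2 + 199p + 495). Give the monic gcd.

p + 11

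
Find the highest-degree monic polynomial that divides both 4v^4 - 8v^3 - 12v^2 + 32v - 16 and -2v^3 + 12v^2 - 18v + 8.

Apply the Euclidean algorithm:
  4v^4 - 8v^3 - 12v^2 + 32v - 16 = (-2v - 8)(-2v^3 + 12v^2 - 18v + 8) + (48v^2 - 96v + 48)
  -2v^3 + 12v^2 - 18v + 8 = (-(1/24)v + 1/6)(48v^2 - 96v + 48) + (0)
Last nonzero remainder: 48v^2 - 96v + 48. Dividing through by 48 gives the monic gcd v^2 - 2v + 1.

v^2 - 2v + 1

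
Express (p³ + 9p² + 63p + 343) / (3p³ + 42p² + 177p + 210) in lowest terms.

Apply the Euclidean algorithm:
  p³ + 9p² + 63p + 343 = (1/3)(3p³ + 42p² + 177p + 210) + (-5p² + 4p + 273)
  3p³ + 42p² + 177p + 210 = (-(3/5)p - 222/25)(-5p² + 4p + 273) + ((9408/25)p + 65856/25)
  -5p² + 4p + 273 = (-(125/9408)p + 325/3136)((9408/25)p + 65856/25) + (0)
Last nonzero remainder: (9408/25)p + 65856/25. Dividing through by 9408/25 gives the monic gcd p + 7.
Cancel p + 7 from numerator and denominator to get the reduced form.

(p² + 2p + 49)/(3p² + 21p + 30)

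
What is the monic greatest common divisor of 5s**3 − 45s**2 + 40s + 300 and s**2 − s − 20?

Apply the Euclidean algorithm:
  5s**3 − 45s**2 + 40s + 300 = (5s − 40)(s**2 − s − 20) + (100s − 500)
  s**2 − s − 20 = ((1/100)s + 1/25)(100s − 500) + (0)
Last nonzero remainder: 100s − 500. Dividing through by 100 gives the monic gcd s − 5.

s − 5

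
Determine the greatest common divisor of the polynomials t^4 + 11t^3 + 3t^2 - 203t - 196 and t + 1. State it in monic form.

t + 1

By polynomial division,
  t^4 + 11t^3 + 3t^2 - 203t - 196 = (t^3 + 10t^2 - 7t - 196)(t + 1) + (0)
The last nonzero remainder t + 1 is already monic.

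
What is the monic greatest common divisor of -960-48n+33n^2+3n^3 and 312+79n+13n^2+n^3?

Repeated division with remainder:
  3n^3+33n^2-48n-960 = (3)(n^3+13n^2+79n+312) + (-6n^2-285n-1896)
  n^3+13n^2+79n+312 = (-(1/6)n+23/4)(-6n^2-285n-1896) + ((5607/4)n+11214)
  -6n^2-285n-1896 = (-(8/1869)n-316/1869)((5607/4)n+11214) + (0)
Last nonzero remainder: (5607/4)n+11214. Dividing through by 5607/4 gives the monic gcd n+8.

8+n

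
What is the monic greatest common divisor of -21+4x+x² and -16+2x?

1

Euclidean algorithm in ℚ[x]:
  x²+4x-21 = ((1/2)x+6)(2x-16) + (75)
  2x-16 = ((2/75)x-16/75)(75) + (0)
The last nonzero remainder is the constant 75, so the polynomials are coprime and gcd = 1.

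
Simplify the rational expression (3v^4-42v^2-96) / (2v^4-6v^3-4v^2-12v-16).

(3v+12)/(2v+2)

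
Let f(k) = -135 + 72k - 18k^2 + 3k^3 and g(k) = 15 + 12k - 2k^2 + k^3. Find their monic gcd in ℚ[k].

15 - 3k + k^2

Euclidean algorithm in ℚ[k]:
  3k^3 - 18k^2 + 72k - 135 = (3)(k^3 - 2k^2 + 12k + 15) + (-12k^2 + 36k - 180)
  k^3 - 2k^2 + 12k + 15 = (-(1/12)k - 1/12)(-12k^2 + 36k - 180) + (0)
Last nonzero remainder: -12k^2 + 36k - 180. Dividing through by -12 gives the monic gcd k^2 - 3k + 15.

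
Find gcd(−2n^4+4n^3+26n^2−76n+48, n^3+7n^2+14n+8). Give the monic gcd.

n+4

Repeated division with remainder:
  −2n^4+4n^3+26n^2−76n+48 = (−2n+18)(n^3+7n^2+14n+8) + (−72n^2−312n−96)
  n^3+7n^2+14n+8 = (−(1/72)n−1/27)(−72n^2−312n−96) + ((10/9)n+40/9)
  −72n^2−312n−96 = (−(324/5)n−108/5)((10/9)n+40/9) + (0)
Last nonzero remainder: (10/9)n+40/9. Dividing through by 10/9 gives the monic gcd n+4.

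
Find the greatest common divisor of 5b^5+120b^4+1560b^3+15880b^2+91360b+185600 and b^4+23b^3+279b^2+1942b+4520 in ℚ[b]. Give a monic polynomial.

b^2+14b+40

By polynomial division,
  5b^5+120b^4+1560b^3+15880b^2+91360b+185600 = (5b+5)(b^4+23b^3+279b^2+1942b+4520) + (50b^3+4775b^2+59050b+163000)
  b^4+23b^3+279b^2+1942b+4520 = ((1/50)b-29/20)(50b^3+4775b^2+59050b+163000) + ((24087/4)b^2+(168609/2)b+240870)
  50b^3+4775b^2+59050b+163000 = ((200/24087)b+16300/24087)((24087/4)b^2+(168609/2)b+240870) + (0)
Last nonzero remainder: (24087/4)b^2+(168609/2)b+240870. Dividing through by 24087/4 gives the monic gcd b^2+14b+40.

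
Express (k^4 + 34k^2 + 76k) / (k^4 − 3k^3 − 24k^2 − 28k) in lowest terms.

Repeated division with remainder:
  k^4 + 34k^2 + 76k = (k^4 − 3k^3 − 24k^2 − 28k) + (3k^3 + 58k^2 + 104k)
  k^4 − 3k^3 − 24k^2 − 28k = ((1/3)k − 67/9)(3k^3 + 58k^2 + 104k) + ((3358/9)k^2 + (6716/9)k)
  3k^3 + 58k^2 + 104k = ((27/3358)k + 234/1679)((3358/9)k^2 + (6716/9)k) + (0)
Last nonzero remainder: (3358/9)k^2 + (6716/9)k. Dividing through by 3358/9 gives the monic gcd k^2 + 2k.
Cancel k^2 + 2k from numerator and denominator to get the reduced form.

(k^2 − 2k + 38)/(k^2 − 5k − 14)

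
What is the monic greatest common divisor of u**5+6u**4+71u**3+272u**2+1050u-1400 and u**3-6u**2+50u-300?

Apply the Euclidean algorithm:
  u**5+6u**4+71u**3+272u**2+1050u-1400 = (u**2+12u+93)(u**3-6u**2+50u-300) + (530u**2+26500)
  u**3-6u**2+50u-300 = ((1/530)u-3/265)(530u**2+26500) + (0)
Last nonzero remainder: 530u**2+26500. Dividing through by 530 gives the monic gcd u**2+50.

u**2+50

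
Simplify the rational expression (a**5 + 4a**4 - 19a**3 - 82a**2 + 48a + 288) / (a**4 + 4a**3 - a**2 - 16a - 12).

(a**3 + 3a**2 - 16a - 48)/(a**2 + 3a + 2)

Repeated division with remainder:
  a**5 + 4a**4 - 19a**3 - 82a**2 + 48a + 288 = (a)(a**4 + 4a**3 - a**2 - 16a - 12) + (-18a**3 - 66a**2 + 60a + 288)
  a**4 + 4a**3 - a**2 - 16a - 12 = (-(1/18)a - 1/54)(-18a**3 - 66a**2 + 60a + 288) + ((10/9)a**2 + (10/9)a - 20/3)
  -18a**3 - 66a**2 + 60a + 288 = (-(81/5)a - 216/5)((10/9)a**2 + (10/9)a - 20/3) + (0)
Last nonzero remainder: (10/9)a**2 + (10/9)a - 20/3. Dividing through by 10/9 gives the monic gcd a**2 + a - 6.
Cancel a**2 + a - 6 from numerator and denominator to get the reduced form.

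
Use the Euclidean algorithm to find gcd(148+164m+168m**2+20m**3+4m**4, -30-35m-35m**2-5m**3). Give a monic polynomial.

1+m+m**2

Repeated division with remainder:
  4m**4+20m**3+168m**2+164m+148 = (-(4/5)m+8/5)(-5m**3-35m**2-35m-30) + (196m**2+196m+196)
  -5m**3-35m**2-35m-30 = (-(5/196)m-15/98)(196m**2+196m+196) + (0)
Last nonzero remainder: 196m**2+196m+196. Dividing through by 196 gives the monic gcd m**2+m+1.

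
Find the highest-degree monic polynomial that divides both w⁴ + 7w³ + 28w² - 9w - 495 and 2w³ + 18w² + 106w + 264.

w² + 5w + 33

Apply the Euclidean algorithm:
  w⁴ + 7w³ + 28w² - 9w - 495 = ((1/2)w - 1)(2w³ + 18w² + 106w + 264) + (-7w² - 35w - 231)
  2w³ + 18w² + 106w + 264 = (-(2/7)w - 8/7)(-7w² - 35w - 231) + (0)
Last nonzero remainder: -7w² - 35w - 231. Dividing through by -7 gives the monic gcd w² + 5w + 33.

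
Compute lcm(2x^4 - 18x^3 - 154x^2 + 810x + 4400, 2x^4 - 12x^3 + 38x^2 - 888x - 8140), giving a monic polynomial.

x^6 - 9x^5 - 3x^4 - 261x^3 - 3498x^2 + 29970x + 162800

Apply the Euclidean algorithm:
  2x^4 - 18x^3 - 154x^2 + 810x + 4400 = (2x^4 - 12x^3 + 38x^2 - 888x - 8140) + (-6x^3 - 192x^2 + 1698x + 12540)
  2x^4 - 12x^3 + 38x^2 - 888x - 8140 = (-(1/3)x + 38/3)(-6x^3 - 192x^2 + 1698x + 12540) + (3036x^2 - 18216x - 166980)
  -6x^3 - 192x^2 + 1698x + 12540 = (-(1/506)x - 19/253)(3036x^2 - 18216x - 166980) + (0)
Last nonzero remainder: 3036x^2 - 18216x - 166980. Dividing through by 3036 gives the monic gcd x^2 - 6x - 55.
Then lcm(f, g) = f·g / gcd(f, g); expanding and making the result monic gives the answer.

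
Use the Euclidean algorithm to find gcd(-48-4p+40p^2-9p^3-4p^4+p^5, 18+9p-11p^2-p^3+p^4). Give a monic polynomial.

-6-5p+2p^2+p^3

Repeated division with remainder:
  p^5-4p^4-9p^3+40p^2-4p-48 = (p-3)(p^4-p^3-11p^2+9p+18) + (-p^3-2p^2+5p+6)
  p^4-p^3-11p^2+9p+18 = (-p+3)(-p^3-2p^2+5p+6) + (0)
Last nonzero remainder: -p^3-2p^2+5p+6. Dividing through by -1 gives the monic gcd p^3+2p^2-5p-6.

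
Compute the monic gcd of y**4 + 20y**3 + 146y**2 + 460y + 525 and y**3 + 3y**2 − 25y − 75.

y**2 + 8y + 15

Apply the Euclidean algorithm:
  y**4 + 20y**3 + 146y**2 + 460y + 525 = (y + 17)(y**3 + 3y**2 − 25y − 75) + (120y**2 + 960y + 1800)
  y**3 + 3y**2 − 25y − 75 = ((1/120)y − 1/24)(120y**2 + 960y + 1800) + (0)
Last nonzero remainder: 120y**2 + 960y + 1800. Dividing through by 120 gives the monic gcd y**2 + 8y + 15.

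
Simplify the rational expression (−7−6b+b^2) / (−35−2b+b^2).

(1+b)/(5+b)

Euclidean algorithm in ℚ[b]:
  b^2−6b−7 = (b^2−2b−35) + (−4b+28)
  b^2−2b−35 = (−(1/4)b−5/4)(−4b+28) + (0)
Last nonzero remainder: −4b+28. Dividing through by −4 gives the monic gcd b−7.
Cancel b−7 from numerator and denominator to get the reduced form.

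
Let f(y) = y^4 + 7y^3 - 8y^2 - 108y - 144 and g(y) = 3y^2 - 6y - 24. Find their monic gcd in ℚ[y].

Repeated division with remainder:
  y^4 + 7y^3 - 8y^2 - 108y - 144 = ((1/3)y^2 + 3y + 6)(3y^2 - 6y - 24) + (0)
Last nonzero remainder: 3y^2 - 6y - 24. Dividing through by 3 gives the monic gcd y^2 - 2y - 8.

y^2 - 2y - 8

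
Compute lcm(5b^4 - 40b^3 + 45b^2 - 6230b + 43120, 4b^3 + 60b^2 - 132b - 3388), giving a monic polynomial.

b^6 + 14b^5 - 46b^4 - 2016b^3 - 17699b^2 + 38962b + 1043504

Apply the Euclidean algorithm:
  5b^4 - 40b^3 + 45b^2 - 6230b + 43120 = ((5/4)b - 115/4)(4b^3 + 60b^2 - 132b - 3388) + (1935b^2 - 5790b - 54285)
  4b^3 + 60b^2 - 132b - 3388 = ((4/1935)b + 9284/249615)(1935b^2 - 5790b - 54285) + ((3254416/16641)b - 22780912/16641)
  1935b^2 - 5790b - 54285 = ((32200335/3254416)b + 11731905/295856)((3254416/16641)b - 22780912/16641) + (0)
Last nonzero remainder: (3254416/16641)b - 22780912/16641. Dividing through by 3254416/16641 gives the monic gcd b - 7.
Then lcm(f, g) = f·g / gcd(f, g); expanding and making the result monic gives the answer.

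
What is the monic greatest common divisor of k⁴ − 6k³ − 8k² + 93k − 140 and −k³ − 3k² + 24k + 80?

k² − k − 20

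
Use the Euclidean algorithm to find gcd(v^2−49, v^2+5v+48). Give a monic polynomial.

1

Euclidean algorithm in ℚ[v]:
  v^2−49 = (v^2+5v+48) + (−5v−97)
  v^2+5v+48 = (−(1/5)v+72/25)(−5v−97) + (8184/25)
  −5v−97 = (−(125/8184)v−2425/8184)(8184/25) + (0)
The last nonzero remainder is the constant 8184/25, so the polynomials are coprime and gcd = 1.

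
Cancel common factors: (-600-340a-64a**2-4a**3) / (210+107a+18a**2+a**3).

(-20-4a)/(7+a)

Euclidean algorithm in ℚ[a]:
  -4a**3-64a**2-340a-600 = (-4)(a**3+18a**2+107a+210) + (8a**2+88a+240)
  a**3+18a**2+107a+210 = ((1/8)a+7/8)(8a**2+88a+240) + (0)
Last nonzero remainder: 8a**2+88a+240. Dividing through by 8 gives the monic gcd a**2+11a+30.
Cancel a**2+11a+30 from numerator and denominator to get the reduced form.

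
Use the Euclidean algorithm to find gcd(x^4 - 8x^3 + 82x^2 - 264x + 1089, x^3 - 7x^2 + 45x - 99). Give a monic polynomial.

x^2 - 4x + 33

By polynomial division,
  x^4 - 8x^3 + 82x^2 - 264x + 1089 = (x - 1)(x^3 - 7x^2 + 45x - 99) + (30x^2 - 120x + 990)
  x^3 - 7x^2 + 45x - 99 = ((1/30)x - 1/10)(30x^2 - 120x + 990) + (0)
Last nonzero remainder: 30x^2 - 120x + 990. Dividing through by 30 gives the monic gcd x^2 - 4x + 33.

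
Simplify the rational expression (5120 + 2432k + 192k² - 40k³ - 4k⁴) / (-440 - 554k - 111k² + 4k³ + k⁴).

Apply the Euclidean algorithm:
  -4k⁴ - 40k³ + 192k² + 2432k + 5120 = (-4)(k⁴ + 4k³ - 111k² - 554k - 440) + (-24k³ - 252k² + 216k + 3360)
  k⁴ + 4k³ - 111k² - 554k - 440 = (-(1/24)k + 13/48)(-24k³ - 252k² + 216k + 3360) + (-(135/4)k² - (945/2)k - 1350)
  -24k³ - 252k² + 216k + 3360 = ((32/45)k - 112/45)(-(135/4)k² - (945/2)k - 1350) + (0)
Last nonzero remainder: -(135/4)k² - (945/2)k - 1350. Dividing through by -135/4 gives the monic gcd k² + 14k + 40.
Cancel k² + 14k + 40 from numerator and denominator to get the reduced form.

(128 + 16k - 4k²)/(-11 - 10k + k²)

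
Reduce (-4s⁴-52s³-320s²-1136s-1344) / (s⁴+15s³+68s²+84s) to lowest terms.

(-4s²-20s-112)/(s²+7s)

By polynomial division,
  -4s⁴-52s³-320s²-1136s-1344 = (-4)(s⁴+15s³+68s²+84s) + (8s³-48s²-800s-1344)
  s⁴+15s³+68s²+84s = ((1/8)s+21/8)(8s³-48s²-800s-1344) + (294s²+2352s+3528)
  8s³-48s²-800s-1344 = ((4/147)s-8/21)(294s²+2352s+3528) + (0)
Last nonzero remainder: 294s²+2352s+3528. Dividing through by 294 gives the monic gcd s²+8s+12.
Cancel s²+8s+12 from numerator and denominator to get the reduced form.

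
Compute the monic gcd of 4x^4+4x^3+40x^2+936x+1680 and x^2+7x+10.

Repeated division with remainder:
  4x^4+4x^3+40x^2+936x+1680 = (4x^2-24x+168)(x^2+7x+10) + (0)
The last nonzero remainder x^2+7x+10 is already monic.

x^2+7x+10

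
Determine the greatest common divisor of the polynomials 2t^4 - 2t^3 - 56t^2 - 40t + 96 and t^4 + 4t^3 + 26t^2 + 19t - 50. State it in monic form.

Repeated division with remainder:
  2t^4 - 2t^3 - 56t^2 - 40t + 96 = (2)(t^4 + 4t^3 + 26t^2 + 19t - 50) + (-10t^3 - 108t^2 - 78t + 196)
  t^4 + 4t^3 + 26t^2 + 19t - 50 = (-(1/10)t + 17/25)(-10t^3 - 108t^2 - 78t + 196) + ((2291/25)t^2 + (2291/25)t - 4582/25)
  -10t^3 - 108t^2 - 78t + 196 = (-(250/2291)t - 2450/2291)((2291/25)t^2 + (2291/25)t - 4582/25) + (0)
Last nonzero remainder: (2291/25)t^2 + (2291/25)t - 4582/25. Dividing through by 2291/25 gives the monic gcd t^2 + t - 2.

t^2 + t - 2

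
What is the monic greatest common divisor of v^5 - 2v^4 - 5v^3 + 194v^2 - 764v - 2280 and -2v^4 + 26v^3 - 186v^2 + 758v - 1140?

Repeated division with remainder:
  v^5 - 2v^4 - 5v^3 + 194v^2 - 764v - 2280 = (-(1/2)v - 11/2)(-2v^4 + 26v^3 - 186v^2 + 758v - 1140) + (45v^3 - 450v^2 + 2835v - 8550)
  -2v^4 + 26v^3 - 186v^2 + 758v - 1140 = (-(2/45)v + 2/15)(45v^3 - 450v^2 + 2835v - 8550) + (0)
Last nonzero remainder: 45v^3 - 450v^2 + 2835v - 8550. Dividing through by 45 gives the monic gcd v^3 - 10v^2 + 63v - 190.

v^3 - 10v^2 + 63v - 190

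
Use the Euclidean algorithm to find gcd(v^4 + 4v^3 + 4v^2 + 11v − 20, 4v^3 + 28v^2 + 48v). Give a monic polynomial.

v + 4

Euclidean algorithm in ℚ[v]:
  v^4 + 4v^3 + 4v^2 + 11v − 20 = ((1/4)v − 3/4)(4v^3 + 28v^2 + 48v) + (13v^2 + 47v − 20)
  4v^3 + 28v^2 + 48v = ((4/13)v + 176/169)(13v^2 + 47v − 20) + ((880/169)v + 3520/169)
  13v^2 + 47v − 20 = ((2197/880)v − 169/176)((880/169)v + 3520/169) + (0)
Last nonzero remainder: (880/169)v + 3520/169. Dividing through by 880/169 gives the monic gcd v + 4.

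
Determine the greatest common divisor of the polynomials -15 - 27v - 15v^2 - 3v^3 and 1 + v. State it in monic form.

1 + v

By polynomial division,
  -3v^3 - 15v^2 - 27v - 15 = (-3v^2 - 12v - 15)(v + 1) + (0)
The last nonzero remainder v + 1 is already monic.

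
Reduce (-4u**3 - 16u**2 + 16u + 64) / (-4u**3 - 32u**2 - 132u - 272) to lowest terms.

Repeated division with remainder:
  -4u**3 - 16u**2 + 16u + 64 = (-4u**3 - 32u**2 - 132u - 272) + (16u**2 + 148u + 336)
  -4u**3 - 32u**2 - 132u - 272 = (-(1/4)u + 5/16)(16u**2 + 148u + 336) + (-(377/4)u - 377)
  16u**2 + 148u + 336 = (-(64/377)u - 336/377)(-(377/4)u - 377) + (0)
Last nonzero remainder: -(377/4)u - 377. Dividing through by -377/4 gives the monic gcd u + 4.
Cancel u + 4 from numerator and denominator to get the reduced form.

(u**2 - 4)/(u**2 + 4u + 17)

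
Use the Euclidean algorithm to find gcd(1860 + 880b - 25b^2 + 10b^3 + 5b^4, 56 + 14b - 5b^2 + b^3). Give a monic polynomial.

2 + b

Apply the Euclidean algorithm:
  5b^4 + 10b^3 - 25b^2 + 880b + 1860 = (5b + 35)(b^3 - 5b^2 + 14b + 56) + (80b^2 + 110b - 100)
  b^3 - 5b^2 + 14b + 56 = ((1/80)b - 51/640)(80b^2 + 110b - 100) + ((1537/64)b + 1537/32)
  80b^2 + 110b - 100 = ((5120/1537)b - 3200/1537)((1537/64)b + 1537/32) + (0)
Last nonzero remainder: (1537/64)b + 1537/32. Dividing through by 1537/64 gives the monic gcd b + 2.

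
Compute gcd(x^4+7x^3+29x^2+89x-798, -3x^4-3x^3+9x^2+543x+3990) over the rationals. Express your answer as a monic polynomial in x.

x^2+3x+38

By polynomial division,
  x^4+7x^3+29x^2+89x-798 = (-1/3)(-3x^4-3x^3+9x^2+543x+3990) + (6x^3+32x^2+270x+532)
  -3x^4-3x^3+9x^2+543x+3990 = (-(1/2)x+13/6)(6x^3+32x^2+270x+532) + ((224/3)x^2+224x+8512/3)
  6x^3+32x^2+270x+532 = ((9/112)x+3/16)((224/3)x^2+224x+8512/3) + (0)
Last nonzero remainder: (224/3)x^2+224x+8512/3. Dividing through by 224/3 gives the monic gcd x^2+3x+38.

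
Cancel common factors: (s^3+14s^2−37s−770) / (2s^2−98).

Repeated division with remainder:
  s^3+14s^2−37s−770 = ((1/2)s+7)(2s^2−98) + (12s−84)
  2s^2−98 = ((1/6)s+7/6)(12s−84) + (0)
Last nonzero remainder: 12s−84. Dividing through by 12 gives the monic gcd s−7.
Cancel s−7 from numerator and denominator to get the reduced form.

(s^2+21s+110)/(2s+14)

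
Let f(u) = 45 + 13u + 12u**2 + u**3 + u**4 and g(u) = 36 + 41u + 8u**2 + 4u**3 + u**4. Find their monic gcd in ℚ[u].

9 - u + u**2

Euclidean algorithm in ℚ[u]:
  u**4 + u**3 + 12u**2 + 13u + 45 = (u**4 + 4u**3 + 8u**2 + 41u + 36) + (-3u**3 + 4u**2 - 28u + 9)
  u**4 + 4u**3 + 8u**2 + 41u + 36 = (-(1/3)u - 16/9)(-3u**3 + 4u**2 - 28u + 9) + ((52/9)u**2 - (52/9)u + 52)
  -3u**3 + 4u**2 - 28u + 9 = (-(27/52)u + 9/52)((52/9)u**2 - (52/9)u + 52) + (0)
Last nonzero remainder: (52/9)u**2 - (52/9)u + 52. Dividing through by 52/9 gives the monic gcd u**2 - u + 9.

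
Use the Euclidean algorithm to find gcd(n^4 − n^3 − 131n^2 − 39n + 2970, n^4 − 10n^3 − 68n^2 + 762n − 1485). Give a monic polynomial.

n^3 − 7n^2 − 89n + 495

Apply the Euclidean algorithm:
  n^4 − n^3 − 131n^2 − 39n + 2970 = (n^4 − 10n^3 − 68n^2 + 762n − 1485) + (9n^3 − 63n^2 − 801n + 4455)
  n^4 − 10n^3 − 68n^2 + 762n − 1485 = ((1/9)n − 1/3)(9n^3 − 63n^2 − 801n + 4455) + (0)
Last nonzero remainder: 9n^3 − 63n^2 − 801n + 4455. Dividing through by 9 gives the monic gcd n^3 − 7n^2 − 89n + 495.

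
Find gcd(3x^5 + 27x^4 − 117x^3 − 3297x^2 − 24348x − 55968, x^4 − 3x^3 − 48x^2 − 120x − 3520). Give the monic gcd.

Repeated division with remainder:
  3x^5 + 27x^4 − 117x^3 − 3297x^2 − 24348x − 55968 = (3x + 36)(x^4 − 3x^3 − 48x^2 − 120x − 3520) + (135x^3 − 1209x^2 − 9468x + 70752)
  x^4 − 3x^3 − 48x^2 − 120x − 3520 = ((1/135)x + 268/6075)(135x^3 − 1209x^2 − 9468x + 70752) + ((152824/2025)x^2 − (152824/675)x − 13448512/2025)
  135x^3 − 1209x^2 − 9468x + 70752 = ((273375/152824)x − 407025/38206)((152824/2025)x^2 − (152824/675)x − 13448512/2025) + (0)
Last nonzero remainder: (152824/2025)x^2 − (152824/675)x − 13448512/2025. Dividing through by 152824/2025 gives the monic gcd x^2 − 3x − 88.

x^2 − 3x − 88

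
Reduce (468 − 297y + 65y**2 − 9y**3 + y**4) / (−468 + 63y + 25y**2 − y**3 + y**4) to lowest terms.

Apply the Euclidean algorithm:
  y**4 − 9y**3 + 65y**2 − 297y + 468 = (y**4 − y**3 + 25y**2 + 63y − 468) + (−8y**3 + 40y**2 − 360y + 936)
  y**4 − y**3 + 25y**2 + 63y − 468 = (−(1/8)y − 1/2)(−8y**3 + 40y**2 − 360y + 936) + (0)
Last nonzero remainder: −8y**3 + 40y**2 − 360y + 936. Dividing through by −8 gives the monic gcd y**3 − 5y**2 + 45y − 117.
Cancel y**3 − 5y**2 + 45y − 117 from numerator and denominator to get the reduced form.

(−4 + y)/(4 + y)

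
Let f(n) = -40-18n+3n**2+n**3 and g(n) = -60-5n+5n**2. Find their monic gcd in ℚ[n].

-4+n

Apply the Euclidean algorithm:
  n**3+3n**2-18n-40 = ((1/5)n+4/5)(5n**2-5n-60) + (-2n+8)
  5n**2-5n-60 = (-(5/2)n-15/2)(-2n+8) + (0)
Last nonzero remainder: -2n+8. Dividing through by -2 gives the monic gcd n-4.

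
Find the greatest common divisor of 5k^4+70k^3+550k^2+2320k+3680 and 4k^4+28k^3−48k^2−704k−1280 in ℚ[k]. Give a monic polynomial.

k^2+8k+16

By polynomial division,
  5k^4+70k^3+550k^2+2320k+3680 = (5/4)(4k^4+28k^3−48k^2−704k−1280) + (35k^3+610k^2+3200k+5280)
  4k^4+28k^3−48k^2−704k−1280 = ((4/35)k−292/245)(35k^3+610k^2+3200k+5280) + ((15352/49)k^2+(122816/49)k+245632/49)
  35k^3+610k^2+3200k+5280 = ((1715/15352)k+8085/7676)((15352/49)k^2+(122816/49)k+245632/49) + (0)
Last nonzero remainder: (15352/49)k^2+(122816/49)k+245632/49. Dividing through by 15352/49 gives the monic gcd k^2+8k+16.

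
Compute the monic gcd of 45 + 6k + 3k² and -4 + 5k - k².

1

Repeated division with remainder:
  3k² + 6k + 45 = (-3)(-k² + 5k - 4) + (21k + 33)
  -k² + 5k - 4 = (-(1/21)k + 46/147)(21k + 33) + (-702/49)
  21k + 33 = (-(343/234)k - 539/234)(-702/49) + (0)
The last nonzero remainder is the constant -702/49, so the polynomials are coprime and gcd = 1.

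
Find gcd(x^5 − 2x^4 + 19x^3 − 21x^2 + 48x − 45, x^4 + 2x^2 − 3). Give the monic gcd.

x^3 − x^2 + 3x − 3

By polynomial division,
  x^5 − 2x^4 + 19x^3 − 21x^2 + 48x − 45 = (x − 2)(x^4 + 2x^2 − 3) + (17x^3 − 17x^2 + 51x − 51)
  x^4 + 2x^2 − 3 = ((1/17)x + 1/17)(17x^3 − 17x^2 + 51x − 51) + (0)
Last nonzero remainder: 17x^3 − 17x^2 + 51x − 51. Dividing through by 17 gives the monic gcd x^3 − x^2 + 3x − 3.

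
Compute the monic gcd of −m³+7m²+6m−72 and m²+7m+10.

1

Euclidean algorithm in ℚ[m]:
  −m³+7m²+6m−72 = (−m+14)(m²+7m+10) + (−82m−212)
  m²+7m+10 = (−(1/82)m−181/3362)(−82m−212) + (−2376/1681)
  −82m−212 = ((68921/1188)m+89093/594)(−2376/1681) + (0)
The last nonzero remainder is the constant −2376/1681, so the polynomials are coprime and gcd = 1.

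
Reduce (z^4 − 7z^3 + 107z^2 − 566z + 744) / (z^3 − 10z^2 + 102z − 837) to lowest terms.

By polynomial division,
  z^4 − 7z^3 + 107z^2 − 566z + 744 = (z + 3)(z^3 − 10z^2 + 102z − 837) + (35z^2 − 35z + 3255)
  z^3 − 10z^2 + 102z − 837 = ((1/35)z − 9/35)(35z^2 − 35z + 3255) + (0)
Last nonzero remainder: 35z^2 − 35z + 3255. Dividing through by 35 gives the monic gcd z^2 − z + 93.
Cancel z^2 − z + 93 from numerator and denominator to get the reduced form.

(z^2 − 6z + 8)/(z − 9)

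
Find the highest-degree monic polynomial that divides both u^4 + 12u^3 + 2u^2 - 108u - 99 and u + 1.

u + 1

Apply the Euclidean algorithm:
  u^4 + 12u^3 + 2u^2 - 108u - 99 = (u^3 + 11u^2 - 9u - 99)(u + 1) + (0)
The last nonzero remainder u + 1 is already monic.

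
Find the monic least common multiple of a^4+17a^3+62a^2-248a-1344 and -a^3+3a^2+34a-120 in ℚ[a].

Apply the Euclidean algorithm:
  a^4+17a^3+62a^2-248a-1344 = (-a-20)(-a^3+3a^2+34a-120) + (156a^2+312a-3744)
  -a^3+3a^2+34a-120 = (-(1/156)a+5/156)(156a^2+312a-3744) + (0)
Last nonzero remainder: 156a^2+312a-3744. Dividing through by 156 gives the monic gcd a^2+2a-24.
Then lcm(f, g) = f·g / gcd(f, g); expanding and making the result monic gives the answer.

a^5+12a^4-23a^3-558a^2-104a+6720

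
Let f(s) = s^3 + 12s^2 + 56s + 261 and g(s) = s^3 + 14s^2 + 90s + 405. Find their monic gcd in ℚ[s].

s + 9

Euclidean algorithm in ℚ[s]:
  s^3 + 12s^2 + 56s + 261 = (s^3 + 14s^2 + 90s + 405) + (−2s^2 − 34s − 144)
  s^3 + 14s^2 + 90s + 405 = (−(1/2)s + 3/2)(−2s^2 − 34s − 144) + (69s + 621)
  −2s^2 − 34s − 144 = (−(2/69)s − 16/69)(69s + 621) + (0)
Last nonzero remainder: 69s + 621. Dividing through by 69 gives the monic gcd s + 9.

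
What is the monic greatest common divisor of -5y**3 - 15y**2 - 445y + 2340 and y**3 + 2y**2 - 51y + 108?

y - 4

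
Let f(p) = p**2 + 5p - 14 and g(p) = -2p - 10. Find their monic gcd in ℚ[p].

Euclidean algorithm in ℚ[p]:
  p**2 + 5p - 14 = (-(1/2)p)(-2p - 10) + (-14)
  -2p - 10 = ((1/7)p + 5/7)(-14) + (0)
The last nonzero remainder is the constant -14, so the polynomials are coprime and gcd = 1.

1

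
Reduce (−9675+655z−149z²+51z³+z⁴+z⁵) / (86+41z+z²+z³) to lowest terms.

(−225+10z+2z²+z³)/(2+z)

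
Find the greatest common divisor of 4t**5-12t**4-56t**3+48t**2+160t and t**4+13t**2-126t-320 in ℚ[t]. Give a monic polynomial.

Repeated division with remainder:
  4t**5-12t**4-56t**3+48t**2+160t = (4t-12)(t**4+13t**2-126t-320) + (-108t**3+708t**2-72t-3840)
  t**4+13t**2-126t-320 = (-(1/108)t-59/972)(-108t**3+708t**2-72t-3840) + ((4480/81)t**2-(4480/27)t-44800/81)
  -108t**3+708t**2-72t-3840 = (-(2187/1120)t+243/35)((4480/81)t**2-(4480/27)t-44800/81) + (0)
Last nonzero remainder: (4480/81)t**2-(4480/27)t-44800/81. Dividing through by 4480/81 gives the monic gcd t**2-3t-10.

t**2-3t-10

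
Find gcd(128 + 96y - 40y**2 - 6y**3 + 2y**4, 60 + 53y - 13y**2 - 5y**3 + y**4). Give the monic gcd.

-4 - 3y + y**2

Repeated division with remainder:
  2y**4 - 6y**3 - 40y**2 + 96y + 128 = (2)(y**4 - 5y**3 - 13y**2 + 53y + 60) + (4y**3 - 14y**2 - 10y + 8)
  y**4 - 5y**3 - 13y**2 + 53y + 60 = ((1/4)y - 3/8)(4y**3 - 14y**2 - 10y + 8) + (-(63/4)y**2 + (189/4)y + 63)
  4y**3 - 14y**2 - 10y + 8 = (-(16/63)y + 8/63)(-(63/4)y**2 + (189/4)y + 63) + (0)
Last nonzero remainder: -(63/4)y**2 + (189/4)y + 63. Dividing through by -63/4 gives the monic gcd y**2 - 3y - 4.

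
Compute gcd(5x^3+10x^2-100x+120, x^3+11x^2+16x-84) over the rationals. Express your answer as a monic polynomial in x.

x^2+4x-12

By polynomial division,
  5x^3+10x^2-100x+120 = (5)(x^3+11x^2+16x-84) + (-45x^2-180x+540)
  x^3+11x^2+16x-84 = (-(1/45)x-7/45)(-45x^2-180x+540) + (0)
Last nonzero remainder: -45x^2-180x+540. Dividing through by -45 gives the monic gcd x^2+4x-12.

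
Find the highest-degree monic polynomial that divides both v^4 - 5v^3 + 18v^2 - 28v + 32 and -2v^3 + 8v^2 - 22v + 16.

v^2 - 3v + 8

Apply the Euclidean algorithm:
  v^4 - 5v^3 + 18v^2 - 28v + 32 = (-(1/2)v + 1/2)(-2v^3 + 8v^2 - 22v + 16) + (3v^2 - 9v + 24)
  -2v^3 + 8v^2 - 22v + 16 = (-(2/3)v + 2/3)(3v^2 - 9v + 24) + (0)
Last nonzero remainder: 3v^2 - 9v + 24. Dividing through by 3 gives the monic gcd v^2 - 3v + 8.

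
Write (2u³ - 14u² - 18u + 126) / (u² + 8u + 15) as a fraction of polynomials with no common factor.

Euclidean algorithm in ℚ[u]:
  2u³ - 14u² - 18u + 126 = (2u - 30)(u² + 8u + 15) + (192u + 576)
  u² + 8u + 15 = ((1/192)u + 5/192)(192u + 576) + (0)
Last nonzero remainder: 192u + 576. Dividing through by 192 gives the monic gcd u + 3.
Cancel u + 3 from numerator and denominator to get the reduced form.

(2u² - 20u + 42)/(u + 5)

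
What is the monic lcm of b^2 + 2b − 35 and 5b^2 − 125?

b^3 + 7b^2 − 25b − 175

By polynomial division,
  b^2 + 2b − 35 = (1/5)(5b^2 − 125) + (2b − 10)
  5b^2 − 125 = ((5/2)b + 25/2)(2b − 10) + (0)
Last nonzero remainder: 2b − 10. Dividing through by 2 gives the monic gcd b − 5.
Then lcm(f, g) = f·g / gcd(f, g); expanding and making the result monic gives the answer.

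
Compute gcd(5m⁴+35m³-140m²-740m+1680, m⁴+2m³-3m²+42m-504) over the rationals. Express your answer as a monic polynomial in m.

m²+2m-24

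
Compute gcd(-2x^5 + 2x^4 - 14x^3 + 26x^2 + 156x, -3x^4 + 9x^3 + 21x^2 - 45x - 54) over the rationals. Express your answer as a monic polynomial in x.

By polynomial division,
  -2x^5 + 2x^4 - 14x^3 + 26x^2 + 156x = ((2/3)x + 4/3)(-3x^4 + 9x^3 + 21x^2 - 45x - 54) + (-40x^3 + 28x^2 + 252x + 72)
  -3x^4 + 9x^3 + 21x^2 - 45x - 54 = ((3/40)x - 69/400)(-40x^3 + 28x^2 + 252x + 72) + ((693/100)x^2 - (693/100)x - 2079/50)
  -40x^3 + 28x^2 + 252x + 72 = (-(4000/693)x - 400/231)((693/100)x^2 - (693/100)x - 2079/50) + (0)
Last nonzero remainder: (693/100)x^2 - (693/100)x - 2079/50. Dividing through by 693/100 gives the monic gcd x^2 - x - 6.

x^2 - x - 6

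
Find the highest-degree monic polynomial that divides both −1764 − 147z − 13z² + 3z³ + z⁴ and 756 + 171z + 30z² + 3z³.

252 + 57z + 10z² + z³

By polynomial division,
  z⁴ + 3z³ − 13z² − 147z − 1764 = ((1/3)z − 7/3)(3z³ + 30z² + 171z + 756) + (0)
Last nonzero remainder: 3z³ + 30z² + 171z + 756. Dividing through by 3 gives the monic gcd z³ + 10z² + 57z + 252.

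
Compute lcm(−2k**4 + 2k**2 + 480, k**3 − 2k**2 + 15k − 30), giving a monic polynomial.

Repeated division with remainder:
  −2k**4 + 2k**2 + 480 = (−2k − 4)(k**3 − 2k**2 + 15k − 30) + (24k**2 + 360)
  k**3 − 2k**2 + 15k − 30 = ((1/24)k − 1/12)(24k**2 + 360) + (0)
Last nonzero remainder: 24k**2 + 360. Dividing through by 24 gives the monic gcd k**2 + 15.
Then lcm(f, g) = f·g / gcd(f, g); expanding and making the result monic gives the answer.

k**5 − 2k**4 − k**3 + 2k**2 − 240k + 480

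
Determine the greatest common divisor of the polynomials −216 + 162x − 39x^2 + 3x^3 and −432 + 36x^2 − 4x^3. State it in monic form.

−6 + x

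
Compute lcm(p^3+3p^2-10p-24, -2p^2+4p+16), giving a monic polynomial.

By polynomial division,
  p^3+3p^2-10p-24 = (-(1/2)p-5/2)(-2p^2+4p+16) + (8p+16)
  -2p^2+4p+16 = (-(1/4)p+1)(8p+16) + (0)
Last nonzero remainder: 8p+16. Dividing through by 8 gives the monic gcd p+2.
Then lcm(f, g) = f·g / gcd(f, g); expanding and making the result monic gives the answer.

p^4-p^3-22p^2+16p+96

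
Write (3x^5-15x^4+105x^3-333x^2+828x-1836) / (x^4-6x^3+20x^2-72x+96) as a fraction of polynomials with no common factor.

(3x^3-15x^2+69x-153)/(x^2-6x+8)

Apply the Euclidean algorithm:
  3x^5-15x^4+105x^3-333x^2+828x-1836 = (3x+3)(x^4-6x^3+20x^2-72x+96) + (63x^3-177x^2+756x-2124)
  x^4-6x^3+20x^2-72x+96 = ((1/63)x-67/1323)(63x^3-177x^2+756x-2124) + (-(425/441)x^2-1700/147)
  63x^3-177x^2+756x-2124 = (-(27783/425)x+78057/425)(-(425/441)x^2-1700/147) + (0)
Last nonzero remainder: -(425/441)x^2-1700/147. Dividing through by -425/441 gives the monic gcd x^2+12.
Cancel x^2+12 from numerator and denominator to get the reduced form.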